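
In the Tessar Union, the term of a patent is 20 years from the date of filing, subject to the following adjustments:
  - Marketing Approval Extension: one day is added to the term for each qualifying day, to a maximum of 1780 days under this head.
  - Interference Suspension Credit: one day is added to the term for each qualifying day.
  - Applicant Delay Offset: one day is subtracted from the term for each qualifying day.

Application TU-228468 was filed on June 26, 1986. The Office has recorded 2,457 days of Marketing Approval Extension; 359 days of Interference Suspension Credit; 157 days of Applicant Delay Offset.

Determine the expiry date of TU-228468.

Base term: filing date + 20 years → 26 June 2006.
Marketing Approval Extension: 2457 days claimed exceeds the 1780-day cap, so +1780 days → 11 May 2011.
Interference Suspension Credit: +359 days → 4 May 2012.
Applicant Delay Offset: −157 days → 29 November 2011.

November 29, 2011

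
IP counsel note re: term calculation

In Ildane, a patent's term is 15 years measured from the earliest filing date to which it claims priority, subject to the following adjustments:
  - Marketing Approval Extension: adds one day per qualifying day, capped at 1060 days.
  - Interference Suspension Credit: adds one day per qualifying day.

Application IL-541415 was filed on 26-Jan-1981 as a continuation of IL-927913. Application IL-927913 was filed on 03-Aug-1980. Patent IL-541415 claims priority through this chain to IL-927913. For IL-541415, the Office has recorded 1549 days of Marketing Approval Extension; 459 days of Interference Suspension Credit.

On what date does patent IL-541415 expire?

Earliest priority filing: 3 August 1980.
Base term: 3 August 1980 + 15 years → 3 August 1995.
Marketing Approval Extension: 1549 days claimed exceeds the 1060-day cap, so +1060 days → 28 June 1998.
Interference Suspension Credit: +459 days → 30 September 1999.

1999-09-30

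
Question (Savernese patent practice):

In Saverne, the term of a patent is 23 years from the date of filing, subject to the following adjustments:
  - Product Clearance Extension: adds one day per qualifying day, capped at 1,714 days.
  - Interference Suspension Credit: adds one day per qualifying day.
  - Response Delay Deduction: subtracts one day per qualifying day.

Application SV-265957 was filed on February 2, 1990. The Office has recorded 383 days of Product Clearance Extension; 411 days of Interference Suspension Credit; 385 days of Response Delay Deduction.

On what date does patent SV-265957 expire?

2014-03-18

Base term: filing date + 23 years → 2 February 2013.
Product Clearance Extension: 383 days (within the 1714-day cap) → +383 days → 20 February 2014.
Interference Suspension Credit: +411 days → 7 April 2015.
Response Delay Deduction: −385 days → 18 March 2014.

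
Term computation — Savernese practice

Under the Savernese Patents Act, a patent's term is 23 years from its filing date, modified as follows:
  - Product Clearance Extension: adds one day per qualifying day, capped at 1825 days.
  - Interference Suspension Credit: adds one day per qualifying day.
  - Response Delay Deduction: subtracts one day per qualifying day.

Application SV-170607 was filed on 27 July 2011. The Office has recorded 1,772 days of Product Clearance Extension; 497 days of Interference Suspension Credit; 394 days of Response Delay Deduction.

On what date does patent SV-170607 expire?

2039-09-14

Base term: filing date + 23 years → 27 July 2034.
Product Clearance Extension: 1772 days (within the 1825-day cap) → +1772 days → 3 June 2039.
Interference Suspension Credit: +497 days → 12 October 2040.
Response Delay Deduction: −394 days → 14 September 2039.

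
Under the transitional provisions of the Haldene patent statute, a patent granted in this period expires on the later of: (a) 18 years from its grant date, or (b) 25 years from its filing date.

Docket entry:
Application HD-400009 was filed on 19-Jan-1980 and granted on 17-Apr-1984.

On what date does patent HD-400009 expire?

2005-01-19

(a) grant + 18 years → 17 April 2002.
(b) filing + 25 years → 19 January 2005.
Later of the two: 19 January 2005.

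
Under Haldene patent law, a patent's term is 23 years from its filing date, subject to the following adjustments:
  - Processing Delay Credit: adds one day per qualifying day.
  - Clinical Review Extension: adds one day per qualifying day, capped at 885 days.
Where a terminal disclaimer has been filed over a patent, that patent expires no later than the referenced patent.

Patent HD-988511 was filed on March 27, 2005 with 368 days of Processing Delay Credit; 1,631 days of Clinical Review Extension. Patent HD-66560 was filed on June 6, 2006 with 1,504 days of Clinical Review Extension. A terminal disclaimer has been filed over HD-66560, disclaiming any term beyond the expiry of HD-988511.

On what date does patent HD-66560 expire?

Natural term of HD-66560:
  Base: filing + 23 years → 6 June 2029.
  Clinical Review Extension: 1504 days claimed exceeds the 885-day cap, so +885 days → 8 November 2031.
Expiry of referenced patent HD-988511:
  Base: filing + 23 years → 27 March 2028.
  Processing Delay Credit: +368 days → 30 March 2029.
  Clinical Review Extension: 1631 days claimed exceeds the 885-day cap, so +885 days → 1 September 2031.
Terminal disclaimer: HD-66560 expires on the earlier of 8 November 2031 and 1 September 2031.

2031-09-01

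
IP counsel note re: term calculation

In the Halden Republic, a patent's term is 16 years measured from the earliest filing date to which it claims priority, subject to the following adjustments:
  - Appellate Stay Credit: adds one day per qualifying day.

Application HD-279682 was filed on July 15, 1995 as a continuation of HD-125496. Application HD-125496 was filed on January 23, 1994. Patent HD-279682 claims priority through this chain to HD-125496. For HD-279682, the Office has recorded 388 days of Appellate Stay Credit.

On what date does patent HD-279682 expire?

2011-02-15

Earliest priority filing: 23 January 1994.
Base term: 23 January 1994 + 16 years → 23 January 2010.
Appellate Stay Credit: +388 days → 15 February 2011.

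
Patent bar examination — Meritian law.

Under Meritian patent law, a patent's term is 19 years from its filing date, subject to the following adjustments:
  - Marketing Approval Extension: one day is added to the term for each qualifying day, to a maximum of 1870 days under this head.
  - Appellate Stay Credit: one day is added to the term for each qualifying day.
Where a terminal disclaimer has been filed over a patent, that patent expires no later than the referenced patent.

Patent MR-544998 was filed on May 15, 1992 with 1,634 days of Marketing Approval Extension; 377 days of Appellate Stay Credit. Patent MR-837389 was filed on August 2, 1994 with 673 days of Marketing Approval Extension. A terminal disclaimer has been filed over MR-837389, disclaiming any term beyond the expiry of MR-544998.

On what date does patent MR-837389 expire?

2015-06-06

Natural term of MR-837389:
  Base: filing + 19 years → 2 August 2013.
  Marketing Approval Extension: 673 days (within the 1870-day cap) → +673 days → 6 June 2015.
Expiry of referenced patent MR-544998:
  Base: filing + 19 years → 15 May 2011.
  Marketing Approval Extension: 1634 days (within the 1870-day cap) → +1634 days → 4 November 2015.
  Appellate Stay Credit: +377 days → 15 November 2016.
Terminal disclaimer: MR-837389 expires on the earlier of 6 June 2015 and 15 November 2016.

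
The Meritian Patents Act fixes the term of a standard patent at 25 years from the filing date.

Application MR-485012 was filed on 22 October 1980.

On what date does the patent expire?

2005-10-22

Filing date + 25 years → 22 October 2005.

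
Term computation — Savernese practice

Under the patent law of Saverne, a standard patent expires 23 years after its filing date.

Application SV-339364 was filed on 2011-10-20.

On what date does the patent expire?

October 20, 2034

Filing date + 23 years → 20 October 2034.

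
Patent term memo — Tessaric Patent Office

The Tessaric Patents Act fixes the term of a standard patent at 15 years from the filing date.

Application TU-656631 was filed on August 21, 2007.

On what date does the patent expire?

2022-08-21

Filing date + 15 years → 21 August 2022.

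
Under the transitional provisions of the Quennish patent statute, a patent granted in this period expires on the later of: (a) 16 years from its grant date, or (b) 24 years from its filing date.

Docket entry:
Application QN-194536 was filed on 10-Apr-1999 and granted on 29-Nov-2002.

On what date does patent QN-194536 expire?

(a) grant + 16 years → 29 November 2018.
(b) filing + 24 years → 10 April 2023.
Later of the two: 10 April 2023.

April 10, 2023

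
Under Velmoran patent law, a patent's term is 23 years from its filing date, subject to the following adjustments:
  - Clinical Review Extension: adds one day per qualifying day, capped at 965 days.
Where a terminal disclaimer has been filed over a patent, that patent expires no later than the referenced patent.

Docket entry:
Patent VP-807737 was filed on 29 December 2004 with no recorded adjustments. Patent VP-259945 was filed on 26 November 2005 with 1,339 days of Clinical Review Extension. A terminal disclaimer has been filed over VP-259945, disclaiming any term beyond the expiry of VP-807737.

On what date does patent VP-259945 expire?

Natural term of VP-259945:
  Base: filing + 23 years → 26 November 2028.
  Clinical Review Extension: 1339 days claimed exceeds the 965-day cap, so +965 days → 19 July 2031.
Expiry of referenced patent VP-807737:
  Base: filing + 23 years → 29 December 2027.
Terminal disclaimer: VP-259945 expires on the earlier of 19 July 2031 and 29 December 2027.

December 29, 2027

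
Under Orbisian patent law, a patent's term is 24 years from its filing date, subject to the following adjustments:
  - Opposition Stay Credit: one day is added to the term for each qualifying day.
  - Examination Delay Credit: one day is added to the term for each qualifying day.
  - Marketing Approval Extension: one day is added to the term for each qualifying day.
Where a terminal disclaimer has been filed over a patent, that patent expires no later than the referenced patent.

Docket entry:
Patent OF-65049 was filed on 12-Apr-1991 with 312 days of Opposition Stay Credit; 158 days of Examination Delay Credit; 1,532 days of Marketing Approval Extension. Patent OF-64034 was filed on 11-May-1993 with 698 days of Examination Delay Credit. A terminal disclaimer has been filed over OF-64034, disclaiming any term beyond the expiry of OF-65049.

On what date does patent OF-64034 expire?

2019-04-09

Natural term of OF-64034:
  Base: filing + 24 years → 11 May 2017.
  Examination Delay Credit: +698 days → 9 April 2019.
Expiry of referenced patent OF-65049:
  Base: filing + 24 years → 12 April 2015.
  Opposition Stay Credit: +312 days → 18 February 2016.
  Examination Delay Credit: +158 days → 25 July 2016.
  Marketing Approval Extension: +1532 days → 4 October 2020.
Terminal disclaimer: OF-64034 expires on the earlier of 9 April 2019 and 4 October 2020.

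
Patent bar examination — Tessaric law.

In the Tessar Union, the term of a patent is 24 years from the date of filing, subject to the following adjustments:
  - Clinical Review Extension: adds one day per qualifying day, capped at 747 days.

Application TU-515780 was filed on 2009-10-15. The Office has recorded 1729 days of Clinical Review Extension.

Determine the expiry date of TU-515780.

Base term: filing date + 24 years → 15 October 2033.
Clinical Review Extension: 1729 days claimed exceeds the 747-day cap, so +747 days → 1 November 2035.

2035-11-01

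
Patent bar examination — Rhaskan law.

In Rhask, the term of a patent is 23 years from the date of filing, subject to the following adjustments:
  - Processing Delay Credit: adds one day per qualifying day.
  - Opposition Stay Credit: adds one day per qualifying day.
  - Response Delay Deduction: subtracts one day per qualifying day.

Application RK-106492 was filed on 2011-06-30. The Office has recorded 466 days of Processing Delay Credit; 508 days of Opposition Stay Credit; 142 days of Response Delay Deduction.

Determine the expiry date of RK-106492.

Base term: filing date + 23 years → 30 June 2034.
Processing Delay Credit: +466 days → 9 October 2035.
Opposition Stay Credit: +508 days → 28 February 2037.
Response Delay Deduction: −142 days → 9 October 2036.

2036-10-09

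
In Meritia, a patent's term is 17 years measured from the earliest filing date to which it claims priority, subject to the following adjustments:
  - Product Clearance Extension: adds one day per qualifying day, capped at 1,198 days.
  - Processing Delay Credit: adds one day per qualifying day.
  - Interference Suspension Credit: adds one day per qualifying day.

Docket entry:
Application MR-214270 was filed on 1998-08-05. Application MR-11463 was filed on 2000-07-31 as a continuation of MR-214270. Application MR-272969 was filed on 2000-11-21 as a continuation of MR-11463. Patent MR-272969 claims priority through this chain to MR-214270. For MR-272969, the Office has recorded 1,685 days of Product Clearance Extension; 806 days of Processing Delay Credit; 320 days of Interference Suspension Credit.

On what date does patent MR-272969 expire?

Earliest priority filing: 5 August 1998.
Base term: 5 August 1998 + 17 years → 5 August 2015.
Product Clearance Extension: 1685 days claimed exceeds the 1198-day cap, so +1198 days → 15 November 2018.
Processing Delay Credit: +806 days → 29 January 2021.
Interference Suspension Credit: +320 days → 15 December 2021.

December 15, 2021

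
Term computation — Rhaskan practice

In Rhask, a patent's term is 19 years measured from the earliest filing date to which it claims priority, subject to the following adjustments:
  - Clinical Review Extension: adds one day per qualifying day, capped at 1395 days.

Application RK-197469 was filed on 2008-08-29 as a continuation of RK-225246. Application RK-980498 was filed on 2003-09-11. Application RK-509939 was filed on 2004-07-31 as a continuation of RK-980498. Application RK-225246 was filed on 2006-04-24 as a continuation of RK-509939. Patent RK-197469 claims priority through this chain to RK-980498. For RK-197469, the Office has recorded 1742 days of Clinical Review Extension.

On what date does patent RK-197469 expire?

Earliest priority filing: 11 September 2003.
Base term: 11 September 2003 + 19 years → 11 September 2022.
Clinical Review Extension: 1742 days claimed exceeds the 1395-day cap, so +1395 days → 7 July 2026.

2026-07-07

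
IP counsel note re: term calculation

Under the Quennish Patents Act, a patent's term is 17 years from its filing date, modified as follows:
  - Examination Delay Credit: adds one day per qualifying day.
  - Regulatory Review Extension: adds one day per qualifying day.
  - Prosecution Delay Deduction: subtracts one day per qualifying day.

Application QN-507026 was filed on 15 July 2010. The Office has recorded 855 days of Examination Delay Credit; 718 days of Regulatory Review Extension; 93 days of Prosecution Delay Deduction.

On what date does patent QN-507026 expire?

August 3, 2031

Base term: filing date + 17 years → 15 July 2027.
Examination Delay Credit: +855 days → 16 November 2029.
Regulatory Review Extension: +718 days → 4 November 2031.
Prosecution Delay Deduction: −93 days → 3 August 2031.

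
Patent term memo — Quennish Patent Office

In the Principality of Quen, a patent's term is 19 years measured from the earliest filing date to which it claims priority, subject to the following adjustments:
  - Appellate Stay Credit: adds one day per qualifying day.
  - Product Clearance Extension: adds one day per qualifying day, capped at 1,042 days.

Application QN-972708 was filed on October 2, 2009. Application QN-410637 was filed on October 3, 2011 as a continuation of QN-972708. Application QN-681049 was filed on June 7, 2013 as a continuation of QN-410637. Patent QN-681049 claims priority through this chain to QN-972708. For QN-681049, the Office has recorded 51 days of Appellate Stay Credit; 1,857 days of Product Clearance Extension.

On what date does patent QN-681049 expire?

Earliest priority filing: 2 October 2009.
Base term: 2 October 2009 + 19 years → 2 October 2028.
Appellate Stay Credit: +51 days → 22 November 2028.
Product Clearance Extension: 1857 days claimed exceeds the 1042-day cap, so +1042 days → 30 September 2031.

September 30, 2031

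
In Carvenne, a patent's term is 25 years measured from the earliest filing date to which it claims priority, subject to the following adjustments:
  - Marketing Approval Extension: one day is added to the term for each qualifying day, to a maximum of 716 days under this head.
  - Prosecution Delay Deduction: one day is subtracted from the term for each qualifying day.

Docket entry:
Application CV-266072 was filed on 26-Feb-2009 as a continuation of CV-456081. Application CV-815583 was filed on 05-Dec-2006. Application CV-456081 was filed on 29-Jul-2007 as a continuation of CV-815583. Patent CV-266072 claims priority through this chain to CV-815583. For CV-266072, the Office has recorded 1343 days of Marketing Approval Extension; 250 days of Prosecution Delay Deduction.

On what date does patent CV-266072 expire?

Earliest priority filing: 5 December 2006.
Base term: 5 December 2006 + 25 years → 5 December 2031.
Marketing Approval Extension: 1343 days claimed exceeds the 716-day cap, so +716 days → 20 November 2033.
Prosecution Delay Deduction: −250 days → 15 March 2033.

2033-03-15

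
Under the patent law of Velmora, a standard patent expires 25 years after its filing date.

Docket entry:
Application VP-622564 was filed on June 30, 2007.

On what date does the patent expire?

Filing date + 25 years → 30 June 2032.

2032-06-30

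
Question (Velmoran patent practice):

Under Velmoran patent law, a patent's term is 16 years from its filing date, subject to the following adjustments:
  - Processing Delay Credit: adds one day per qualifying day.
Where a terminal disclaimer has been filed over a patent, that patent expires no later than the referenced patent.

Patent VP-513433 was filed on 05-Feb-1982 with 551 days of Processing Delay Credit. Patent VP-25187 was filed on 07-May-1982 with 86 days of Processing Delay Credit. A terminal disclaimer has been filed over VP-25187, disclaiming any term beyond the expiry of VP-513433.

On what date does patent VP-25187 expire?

1998-08-01

Natural term of VP-25187:
  Base: filing + 16 years → 7 May 1998.
  Processing Delay Credit: +86 days → 1 August 1998.
Expiry of referenced patent VP-513433:
  Base: filing + 16 years → 5 February 1998.
  Processing Delay Credit: +551 days → 10 August 1999.
Terminal disclaimer: VP-25187 expires on the earlier of 1 August 1998 and 10 August 1999.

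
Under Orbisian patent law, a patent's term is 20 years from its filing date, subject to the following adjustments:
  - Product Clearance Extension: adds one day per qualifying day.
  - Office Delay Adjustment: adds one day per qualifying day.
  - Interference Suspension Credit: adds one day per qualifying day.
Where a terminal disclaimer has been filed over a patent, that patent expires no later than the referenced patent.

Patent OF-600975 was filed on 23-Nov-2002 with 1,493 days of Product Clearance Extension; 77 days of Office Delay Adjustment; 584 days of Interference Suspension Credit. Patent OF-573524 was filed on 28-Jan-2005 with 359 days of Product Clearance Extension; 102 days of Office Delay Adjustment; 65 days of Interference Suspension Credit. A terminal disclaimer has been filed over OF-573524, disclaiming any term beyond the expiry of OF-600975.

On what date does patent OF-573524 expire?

July 8, 2026

Natural term of OF-573524:
  Base: filing + 20 years → 28 January 2025.
  Product Clearance Extension: +359 days → 22 January 2026.
  Office Delay Adjustment: +102 days → 4 May 2026.
  Interference Suspension Credit: +65 days → 8 July 2026.
Expiry of referenced patent OF-600975:
  Base: filing + 20 years → 23 November 2022.
  Product Clearance Extension: +1493 days → 25 December 2026.
  Office Delay Adjustment: +77 days → 12 March 2027.
  Interference Suspension Credit: +584 days → 16 October 2028.
Terminal disclaimer: OF-573524 expires on the earlier of 8 July 2026 and 16 October 2028.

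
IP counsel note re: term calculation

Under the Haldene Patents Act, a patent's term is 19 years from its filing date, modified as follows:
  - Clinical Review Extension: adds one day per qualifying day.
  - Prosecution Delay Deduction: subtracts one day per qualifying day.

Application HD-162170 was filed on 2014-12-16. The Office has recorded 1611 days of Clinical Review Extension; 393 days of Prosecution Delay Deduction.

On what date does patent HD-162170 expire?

April 17, 2037

Base term: filing date + 19 years → 16 December 2033.
Clinical Review Extension: +1611 days → 15 May 2038.
Prosecution Delay Deduction: −393 days → 17 April 2037.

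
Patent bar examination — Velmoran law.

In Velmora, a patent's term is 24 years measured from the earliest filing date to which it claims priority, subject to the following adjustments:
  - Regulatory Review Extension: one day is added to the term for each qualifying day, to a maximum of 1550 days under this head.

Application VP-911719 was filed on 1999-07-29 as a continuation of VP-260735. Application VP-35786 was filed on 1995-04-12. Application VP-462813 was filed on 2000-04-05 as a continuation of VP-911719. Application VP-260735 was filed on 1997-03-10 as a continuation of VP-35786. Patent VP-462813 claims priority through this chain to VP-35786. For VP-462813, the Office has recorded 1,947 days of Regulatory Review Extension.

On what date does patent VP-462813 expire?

2023-07-10

Earliest priority filing: 12 April 1995.
Base term: 12 April 1995 + 24 years → 12 April 2019.
Regulatory Review Extension: 1947 days claimed exceeds the 1550-day cap, so +1550 days → 10 July 2023.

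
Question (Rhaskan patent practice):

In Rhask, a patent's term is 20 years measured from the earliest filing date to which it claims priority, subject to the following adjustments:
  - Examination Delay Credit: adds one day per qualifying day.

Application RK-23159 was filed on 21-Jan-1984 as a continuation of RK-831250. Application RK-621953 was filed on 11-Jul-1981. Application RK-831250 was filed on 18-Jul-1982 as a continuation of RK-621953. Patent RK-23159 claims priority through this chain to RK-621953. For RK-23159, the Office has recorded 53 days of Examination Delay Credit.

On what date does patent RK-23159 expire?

Earliest priority filing: 11 July 1981.
Base term: 11 July 1981 + 20 years → 11 July 2001.
Examination Delay Credit: +53 days → 2 September 2001.

September 2, 2001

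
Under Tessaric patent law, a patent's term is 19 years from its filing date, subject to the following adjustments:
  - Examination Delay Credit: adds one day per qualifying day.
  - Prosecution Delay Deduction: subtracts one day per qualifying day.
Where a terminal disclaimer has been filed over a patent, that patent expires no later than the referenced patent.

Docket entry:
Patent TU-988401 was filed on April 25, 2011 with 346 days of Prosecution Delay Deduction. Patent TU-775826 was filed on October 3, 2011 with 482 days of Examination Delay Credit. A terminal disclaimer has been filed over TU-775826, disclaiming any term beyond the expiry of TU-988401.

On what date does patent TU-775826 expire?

Natural term of TU-775826:
  Base: filing + 19 years → 3 October 2030.
  Examination Delay Credit: +482 days → 28 January 2032.
Expiry of referenced patent TU-988401:
  Base: filing + 19 years → 25 April 2030.
  Prosecution Delay Deduction: −346 days → 14 May 2029.
Terminal disclaimer: TU-775826 expires on the earlier of 28 January 2032 and 14 May 2029.

2029-05-14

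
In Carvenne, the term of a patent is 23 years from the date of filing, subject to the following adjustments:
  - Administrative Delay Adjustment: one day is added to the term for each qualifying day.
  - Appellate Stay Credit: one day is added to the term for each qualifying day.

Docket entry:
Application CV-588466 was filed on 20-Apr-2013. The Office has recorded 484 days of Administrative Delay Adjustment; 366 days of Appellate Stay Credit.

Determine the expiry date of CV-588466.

Base term: filing date + 23 years → 20 April 2036.
Administrative Delay Adjustment: +484 days → 17 August 2037.
Appellate Stay Credit: +366 days → 18 August 2038.

August 18, 2038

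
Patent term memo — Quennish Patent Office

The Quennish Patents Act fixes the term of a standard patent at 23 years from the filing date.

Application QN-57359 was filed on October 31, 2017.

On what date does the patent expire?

October 31, 2040

Filing date + 23 years → 31 October 2040.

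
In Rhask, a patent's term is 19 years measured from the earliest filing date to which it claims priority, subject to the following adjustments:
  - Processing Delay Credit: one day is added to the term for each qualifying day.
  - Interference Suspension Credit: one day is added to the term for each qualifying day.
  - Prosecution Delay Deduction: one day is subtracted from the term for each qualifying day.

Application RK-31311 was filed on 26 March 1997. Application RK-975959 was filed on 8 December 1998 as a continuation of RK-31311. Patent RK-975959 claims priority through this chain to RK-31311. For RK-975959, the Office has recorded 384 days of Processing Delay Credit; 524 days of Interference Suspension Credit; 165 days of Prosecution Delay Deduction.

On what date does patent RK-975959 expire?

Earliest priority filing: 26 March 1997.
Base term: 26 March 1997 + 19 years → 26 March 2016.
Processing Delay Credit: +384 days → 14 April 2017.
Interference Suspension Credit: +524 days → 20 September 2018.
Prosecution Delay Deduction: −165 days → 8 April 2018.

April 8, 2018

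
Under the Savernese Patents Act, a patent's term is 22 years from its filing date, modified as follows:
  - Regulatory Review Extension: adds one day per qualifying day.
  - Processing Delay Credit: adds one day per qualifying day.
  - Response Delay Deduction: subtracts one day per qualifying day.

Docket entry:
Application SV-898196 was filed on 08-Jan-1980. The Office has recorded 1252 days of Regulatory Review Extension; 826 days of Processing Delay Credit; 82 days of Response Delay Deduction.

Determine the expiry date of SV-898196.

2007-06-27

Base term: filing date + 22 years → 8 January 2002.
Regulatory Review Extension: +1252 days → 13 June 2005.
Processing Delay Credit: +826 days → 17 September 2007.
Response Delay Deduction: −82 days → 27 June 2007.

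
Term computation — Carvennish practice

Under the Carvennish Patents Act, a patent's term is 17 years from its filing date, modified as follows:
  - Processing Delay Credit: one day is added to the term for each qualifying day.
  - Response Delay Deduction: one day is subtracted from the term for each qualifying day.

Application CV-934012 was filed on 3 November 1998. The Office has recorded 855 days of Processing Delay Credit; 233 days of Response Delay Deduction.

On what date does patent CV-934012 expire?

2017-07-17

Base term: filing date + 17 years → 3 November 2015.
Processing Delay Credit: +855 days → 7 March 2018.
Response Delay Deduction: −233 days → 17 July 2017.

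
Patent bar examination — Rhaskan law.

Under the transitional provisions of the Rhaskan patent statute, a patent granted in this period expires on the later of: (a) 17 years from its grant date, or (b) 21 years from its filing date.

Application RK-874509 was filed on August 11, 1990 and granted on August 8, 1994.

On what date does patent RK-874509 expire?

(a) grant + 17 years → 8 August 2011.
(b) filing + 21 years → 11 August 2011.
Later of the two: 11 August 2011.

August 11, 2011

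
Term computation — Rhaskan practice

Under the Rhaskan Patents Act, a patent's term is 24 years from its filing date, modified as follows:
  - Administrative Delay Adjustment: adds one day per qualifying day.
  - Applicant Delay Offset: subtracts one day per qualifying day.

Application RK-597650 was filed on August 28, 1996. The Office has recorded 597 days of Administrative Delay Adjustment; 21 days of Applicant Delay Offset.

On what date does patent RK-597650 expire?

Base term: filing date + 24 years → 28 August 2020.
Administrative Delay Adjustment: +597 days → 17 April 2022.
Applicant Delay Offset: −21 days → 27 March 2022.

March 27, 2022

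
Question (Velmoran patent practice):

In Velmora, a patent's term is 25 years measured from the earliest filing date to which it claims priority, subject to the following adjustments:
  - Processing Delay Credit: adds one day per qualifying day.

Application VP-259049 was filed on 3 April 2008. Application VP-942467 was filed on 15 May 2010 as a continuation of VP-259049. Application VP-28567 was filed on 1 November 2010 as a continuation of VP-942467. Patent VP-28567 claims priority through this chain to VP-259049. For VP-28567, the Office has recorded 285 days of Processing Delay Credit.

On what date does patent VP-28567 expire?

2034-01-13

Earliest priority filing: 3 April 2008.
Base term: 3 April 2008 + 25 years → 3 April 2033.
Processing Delay Credit: +285 days → 13 January 2034.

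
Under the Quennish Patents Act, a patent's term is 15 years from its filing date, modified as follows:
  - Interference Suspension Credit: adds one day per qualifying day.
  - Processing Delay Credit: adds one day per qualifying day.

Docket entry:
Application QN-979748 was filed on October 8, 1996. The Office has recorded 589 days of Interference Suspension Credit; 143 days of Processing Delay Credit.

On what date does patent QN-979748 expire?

Base term: filing date + 15 years → 8 October 2011.
Interference Suspension Credit: +589 days → 19 May 2013.
Processing Delay Credit: +143 days → 9 October 2013.

2013-10-09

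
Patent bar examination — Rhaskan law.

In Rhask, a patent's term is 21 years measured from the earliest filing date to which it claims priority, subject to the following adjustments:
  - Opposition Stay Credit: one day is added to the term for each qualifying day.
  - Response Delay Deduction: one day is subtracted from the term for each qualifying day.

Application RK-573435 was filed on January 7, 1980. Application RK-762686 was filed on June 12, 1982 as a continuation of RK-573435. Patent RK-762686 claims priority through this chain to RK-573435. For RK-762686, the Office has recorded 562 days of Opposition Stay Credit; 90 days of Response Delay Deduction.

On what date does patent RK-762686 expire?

Earliest priority filing: 7 January 1980.
Base term: 7 January 1980 + 21 years → 7 January 2001.
Opposition Stay Credit: +562 days → 23 July 2002.
Response Delay Deduction: −90 days → 24 April 2002.

2002-04-24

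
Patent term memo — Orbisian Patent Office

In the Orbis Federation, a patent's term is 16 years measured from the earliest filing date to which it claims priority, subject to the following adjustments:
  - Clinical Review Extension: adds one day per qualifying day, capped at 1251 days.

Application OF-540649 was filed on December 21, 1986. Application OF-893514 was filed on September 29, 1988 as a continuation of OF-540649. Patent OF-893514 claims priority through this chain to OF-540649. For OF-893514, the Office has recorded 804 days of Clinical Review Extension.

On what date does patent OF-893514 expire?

March 4, 2005

Earliest priority filing: 21 December 1986.
Base term: 21 December 1986 + 16 years → 21 December 2002.
Clinical Review Extension: 804 days (within the 1251-day cap) → +804 days → 4 March 2005.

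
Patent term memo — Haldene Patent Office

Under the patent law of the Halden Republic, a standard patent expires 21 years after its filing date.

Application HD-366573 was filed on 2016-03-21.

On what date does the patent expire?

March 21, 2037

Filing date + 21 years → 21 March 2037.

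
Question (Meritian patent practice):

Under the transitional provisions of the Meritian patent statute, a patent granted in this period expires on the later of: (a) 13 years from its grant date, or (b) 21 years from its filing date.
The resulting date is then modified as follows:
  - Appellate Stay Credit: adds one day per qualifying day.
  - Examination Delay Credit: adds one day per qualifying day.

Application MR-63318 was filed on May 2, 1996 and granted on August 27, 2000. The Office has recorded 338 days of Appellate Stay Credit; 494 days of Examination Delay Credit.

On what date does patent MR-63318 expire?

2019-08-12

(a) grant + 13 years → 27 August 2013.
(b) filing + 21 years → 2 May 2017.
Later of the two: 2 May 2017.
Appellate Stay Credit: +338 days → 5 April 2018.
Examination Delay Credit: +494 days → 12 August 2019.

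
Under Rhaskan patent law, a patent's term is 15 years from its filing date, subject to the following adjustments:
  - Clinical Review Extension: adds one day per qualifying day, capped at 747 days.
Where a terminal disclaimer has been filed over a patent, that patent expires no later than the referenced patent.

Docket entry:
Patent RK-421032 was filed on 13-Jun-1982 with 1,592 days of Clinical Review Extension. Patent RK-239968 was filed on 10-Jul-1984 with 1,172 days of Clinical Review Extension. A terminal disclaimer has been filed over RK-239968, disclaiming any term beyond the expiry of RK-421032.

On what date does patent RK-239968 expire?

1999-06-30

Natural term of RK-239968:
  Base: filing + 15 years → 10 July 1999.
  Clinical Review Extension: 1172 days claimed exceeds the 747-day cap, so +747 days → 26 July 2001.
Expiry of referenced patent RK-421032:
  Base: filing + 15 years → 13 June 1997.
  Clinical Review Extension: 1592 days claimed exceeds the 747-day cap, so +747 days → 30 June 1999.
Terminal disclaimer: RK-239968 expires on the earlier of 26 July 2001 and 30 June 1999.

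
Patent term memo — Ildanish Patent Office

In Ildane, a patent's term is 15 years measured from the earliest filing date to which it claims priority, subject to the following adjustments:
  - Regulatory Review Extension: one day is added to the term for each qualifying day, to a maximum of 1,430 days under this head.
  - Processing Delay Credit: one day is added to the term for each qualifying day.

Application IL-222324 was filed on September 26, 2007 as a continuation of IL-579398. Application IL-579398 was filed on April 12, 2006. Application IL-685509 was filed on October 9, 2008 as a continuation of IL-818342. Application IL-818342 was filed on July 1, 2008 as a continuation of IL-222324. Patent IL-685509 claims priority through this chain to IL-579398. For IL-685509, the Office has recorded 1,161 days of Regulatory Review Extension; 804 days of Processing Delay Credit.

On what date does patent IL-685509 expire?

Earliest priority filing: 12 April 2006.
Base term: 12 April 2006 + 15 years → 12 April 2021.
Regulatory Review Extension: 1161 days (within the 1430-day cap) → +1161 days → 16 June 2024.
Processing Delay Credit: +804 days → 29 August 2026.

August 29, 2026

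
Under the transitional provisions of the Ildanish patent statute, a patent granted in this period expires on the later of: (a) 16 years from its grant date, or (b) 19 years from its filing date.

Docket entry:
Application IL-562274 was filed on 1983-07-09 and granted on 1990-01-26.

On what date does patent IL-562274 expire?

(a) grant + 16 years → 26 January 2006.
(b) filing + 19 years → 9 July 2002.
Later of the two: 26 January 2006.

January 26, 2006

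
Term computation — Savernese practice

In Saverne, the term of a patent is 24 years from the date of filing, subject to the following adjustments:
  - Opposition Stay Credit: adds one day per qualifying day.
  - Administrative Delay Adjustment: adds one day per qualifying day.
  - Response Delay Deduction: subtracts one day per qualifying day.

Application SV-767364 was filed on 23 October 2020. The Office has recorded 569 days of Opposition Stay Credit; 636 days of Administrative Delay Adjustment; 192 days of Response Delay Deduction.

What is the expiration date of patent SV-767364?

Base term: filing date + 24 years → 23 October 2044.
Opposition Stay Credit: +569 days → 15 May 2046.
Administrative Delay Adjustment: +636 days → 10 February 2048.
Response Delay Deduction: −192 days → 2 August 2047.

August 2, 2047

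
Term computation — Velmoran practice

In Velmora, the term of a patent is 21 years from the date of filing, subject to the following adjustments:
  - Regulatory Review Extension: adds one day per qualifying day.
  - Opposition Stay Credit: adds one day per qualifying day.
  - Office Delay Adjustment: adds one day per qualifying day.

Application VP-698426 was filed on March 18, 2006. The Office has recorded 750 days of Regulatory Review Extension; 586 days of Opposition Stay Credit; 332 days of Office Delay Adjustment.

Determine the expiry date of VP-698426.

Base term: filing date + 21 years → 18 March 2027.
Regulatory Review Extension: +750 days → 6 April 2029.
Opposition Stay Credit: +586 days → 13 November 2030.
Office Delay Adjustment: +332 days → 11 October 2031.

2031-10-11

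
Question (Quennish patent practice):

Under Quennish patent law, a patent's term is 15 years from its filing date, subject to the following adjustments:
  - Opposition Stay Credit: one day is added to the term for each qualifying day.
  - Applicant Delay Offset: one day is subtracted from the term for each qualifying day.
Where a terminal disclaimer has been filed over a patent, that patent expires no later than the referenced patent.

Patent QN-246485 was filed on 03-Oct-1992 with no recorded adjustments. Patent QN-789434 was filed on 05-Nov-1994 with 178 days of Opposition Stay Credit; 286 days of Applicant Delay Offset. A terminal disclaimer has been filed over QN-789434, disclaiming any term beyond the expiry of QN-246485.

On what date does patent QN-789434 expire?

2007-10-03

Natural term of QN-789434:
  Base: filing + 15 years → 5 November 2009.
  Opposition Stay Credit: +178 days → 2 May 2010.
  Applicant Delay Offset: −286 days → 20 July 2009.
Expiry of referenced patent QN-246485:
  Base: filing + 15 years → 3 October 2007.
Terminal disclaimer: QN-789434 expires on the earlier of 20 July 2009 and 3 October 2007.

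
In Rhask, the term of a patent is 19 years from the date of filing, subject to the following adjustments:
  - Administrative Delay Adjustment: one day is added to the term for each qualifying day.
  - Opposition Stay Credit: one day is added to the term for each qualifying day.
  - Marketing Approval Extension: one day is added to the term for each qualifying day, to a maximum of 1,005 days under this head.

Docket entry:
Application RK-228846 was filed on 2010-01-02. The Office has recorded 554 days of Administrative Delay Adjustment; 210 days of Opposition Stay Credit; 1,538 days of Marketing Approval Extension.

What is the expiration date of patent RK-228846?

2033-11-06

Base term: filing date + 19 years → 2 January 2029.
Administrative Delay Adjustment: +554 days → 10 July 2030.
Opposition Stay Credit: +210 days → 5 February 2031.
Marketing Approval Extension: 1538 days claimed exceeds the 1005-day cap, so +1005 days → 6 November 2033.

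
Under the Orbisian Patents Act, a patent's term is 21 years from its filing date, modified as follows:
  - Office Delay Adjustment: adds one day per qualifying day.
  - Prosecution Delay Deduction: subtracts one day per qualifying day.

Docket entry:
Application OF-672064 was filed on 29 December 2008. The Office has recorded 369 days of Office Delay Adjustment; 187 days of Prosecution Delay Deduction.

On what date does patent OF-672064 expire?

Base term: filing date + 21 years → 29 December 2029.
Office Delay Adjustment: +369 days → 2 January 2031.
Prosecution Delay Deduction: −187 days → 29 June 2030.

June 29, 2030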